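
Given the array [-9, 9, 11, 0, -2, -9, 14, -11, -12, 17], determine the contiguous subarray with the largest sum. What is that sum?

Using Kadane's algorithm on [-9, 9, 11, 0, -2, -9, 14, -11, -12, 17]:

Scanning through the array:
Position 1 (value 9): max_ending_here = 9, max_so_far = 9
Position 2 (value 11): max_ending_here = 20, max_so_far = 20
Position 3 (value 0): max_ending_here = 20, max_so_far = 20
Position 4 (value -2): max_ending_here = 18, max_so_far = 20
Position 5 (value -9): max_ending_here = 9, max_so_far = 20
Position 6 (value 14): max_ending_here = 23, max_so_far = 23
Position 7 (value -11): max_ending_here = 12, max_so_far = 23
Position 8 (value -12): max_ending_here = 0, max_so_far = 23
Position 9 (value 17): max_ending_here = 17, max_so_far = 23

Maximum subarray: [9, 11, 0, -2, -9, 14]
Maximum sum: 23

The maximum subarray is [9, 11, 0, -2, -9, 14] with sum 23. This subarray runs from index 1 to index 6.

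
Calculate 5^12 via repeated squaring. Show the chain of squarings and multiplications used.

Computing 5^12 by squaring (build up from 5^1; each line after the first costs one multiplication):

5^1 = 5
5^2 = (5^1)^2 = 5^2 = 25
5^3 = 5 * 5^2 = 5 * 25 = 125
5^6 = (5^3)^2 = 125^2 = 15625
5^12 = (5^6)^2 = 15625^2 = 244140625

Result: 244140625
Multiplications needed: 4 (4 lines after 5^1)

5^12 = 244140625. Using exponentiation by squaring, this requires 4 multiplications. The key idea: if the exponent is even, square the half-power; if odd, multiply by the base once.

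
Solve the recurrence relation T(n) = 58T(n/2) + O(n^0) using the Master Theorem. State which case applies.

Master Theorem for T(n) = 58T(n/2) + O(n^0):

a = 58, b = 2, c = 0
log_b(a) = log_2(58) = 5.8580

Case 1: c = 0 < log_2(58) = 5.8580
T(n) = O(n^(log_2 58))

For T(n) = 58T(n/2) + O(n^0): log_2(58) = 5.8580. This is Case 1 of the Master Theorem (c < log_b(a), work dominated by leaves), giving O(n^(log_2 58)).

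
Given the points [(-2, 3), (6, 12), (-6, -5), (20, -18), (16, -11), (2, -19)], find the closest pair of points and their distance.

Computing all pairwise distances among 6 points:

d((-2, 3), (6, 12)) = 12.0416
d((-2, 3), (-6, -5)) = 8.9443
d((-2, 3), (20, -18)) = 30.4138
d((-2, 3), (16, -11)) = 22.8035
d((-2, 3), (2, -19)) = 22.3607
d((6, 12), (-6, -5)) = 20.8087
d((6, 12), (20, -18)) = 33.1059
d((6, 12), (16, -11)) = 25.0799
d((6, 12), (2, -19)) = 31.257
d((-6, -5), (20, -18)) = 29.0689
d((-6, -5), (16, -11)) = 22.8035
d((-6, -5), (2, -19)) = 16.1245
d((20, -18), (16, -11)) = 8.0623 <-- minimum
d((20, -18), (2, -19)) = 18.0278
d((16, -11), (2, -19)) = 16.1245

Closest pair: (20, -18) and (16, -11) with distance 8.0623

The closest pair is (20, -18) and (16, -11) with Euclidean distance 8.0623. For 6 points, brute-force pairwise comparison is shown above. For large n, the divide-and-conquer algorithm (sort by x, recurse on halves, check the dividing strip) achieves O(n log n).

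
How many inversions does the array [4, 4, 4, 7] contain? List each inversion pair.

Finding inversions in [4, 4, 4, 7]:


Total inversions: 0

The array has 0 inversions. It is already sorted.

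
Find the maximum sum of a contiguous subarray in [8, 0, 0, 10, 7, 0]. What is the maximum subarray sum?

Using Kadane's algorithm on [8, 0, 0, 10, 7, 0]:

Scanning through the array:
Position 1 (value 0): max_ending_here = 8, max_so_far = 8
Position 2 (value 0): max_ending_here = 8, max_so_far = 8
Position 3 (value 10): max_ending_here = 18, max_so_far = 18
Position 4 (value 7): max_ending_here = 25, max_so_far = 25
Position 5 (value 0): max_ending_here = 25, max_so_far = 25

Maximum subarray: [8, 0, 0, 10, 7]
Maximum sum: 25

The maximum subarray is [8, 0, 0, 10, 7] with sum 25. This subarray runs from index 0 to index 4.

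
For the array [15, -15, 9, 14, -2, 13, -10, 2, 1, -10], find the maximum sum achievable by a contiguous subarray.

Using Kadane's algorithm on [15, -15, 9, 14, -2, 13, -10, 2, 1, -10]:

Scanning through the array:
Position 1 (value -15): max_ending_here = 0, max_so_far = 15
Position 2 (value 9): max_ending_here = 9, max_so_far = 15
Position 3 (value 14): max_ending_here = 23, max_so_far = 23
Position 4 (value -2): max_ending_here = 21, max_so_far = 23
Position 5 (value 13): max_ending_here = 34, max_so_far = 34
Position 6 (value -10): max_ending_here = 24, max_so_far = 34
Position 7 (value 2): max_ending_here = 26, max_so_far = 34
Position 8 (value 1): max_ending_here = 27, max_so_far = 34
Position 9 (value -10): max_ending_here = 17, max_so_far = 34

Maximum subarray: [15, -15, 9, 14, -2, 13]
Maximum sum: 34

The maximum subarray is [15, -15, 9, 14, -2, 13] with sum 34. This subarray runs from index 0 to index 5.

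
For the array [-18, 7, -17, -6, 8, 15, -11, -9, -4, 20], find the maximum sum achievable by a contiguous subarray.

Using Kadane's algorithm on [-18, 7, -17, -6, 8, 15, -11, -9, -4, 20]:

Scanning through the array:
Position 1 (value 7): max_ending_here = 7, max_so_far = 7
Position 2 (value -17): max_ending_here = -10, max_so_far = 7
Position 3 (value -6): max_ending_here = -6, max_so_far = 7
Position 4 (value 8): max_ending_here = 8, max_so_far = 8
Position 5 (value 15): max_ending_here = 23, max_so_far = 23
Position 6 (value -11): max_ending_here = 12, max_so_far = 23
Position 7 (value -9): max_ending_here = 3, max_so_far = 23
Position 8 (value -4): max_ending_here = -1, max_so_far = 23
Position 9 (value 20): max_ending_here = 20, max_so_far = 23

Maximum subarray: [8, 15]
Maximum sum: 23

The maximum subarray is [8, 15] with sum 23. This subarray runs from index 4 to index 5.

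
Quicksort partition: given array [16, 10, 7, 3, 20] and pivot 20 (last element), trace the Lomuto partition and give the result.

Lomuto partition with pivot = 20:

Initial array: [16, 10, 7, 3, 20]

arr[0]=16 <= 20: swap with position 0, array becomes [16, 10, 7, 3, 20]
arr[1]=10 <= 20: swap with position 1, array becomes [16, 10, 7, 3, 20]
arr[2]=7 <= 20: swap with position 2, array becomes [16, 10, 7, 3, 20]
arr[3]=3 <= 20: swap with position 3, array becomes [16, 10, 7, 3, 20]

Place pivot at position 4: [16, 10, 7, 3, 20]
Pivot position: 4

After partitioning with pivot 20, the array becomes [16, 10, 7, 3, 20]. The pivot is placed at index 4. All elements to the left of the pivot are <= 20, and all elements to the right are > 20.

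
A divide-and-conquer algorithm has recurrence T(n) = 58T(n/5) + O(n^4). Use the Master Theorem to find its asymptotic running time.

Master Theorem for T(n) = 58T(n/5) + O(n^4):

a = 58, b = 5, c = 4
log_b(a) = log_5(58) = 2.5229

Case 3: c = 4 > log_5(58) = 2.5229
T(n) = O(n^4) = O(n^4)

For T(n) = 58T(n/5) + O(n^4): log_5(58) = 2.5229. This is Case 3 of the Master Theorem (c > log_b(a), work dominated by root), giving O(n^4).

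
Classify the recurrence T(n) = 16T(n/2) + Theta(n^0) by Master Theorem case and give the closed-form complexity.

Master Theorem for T(n) = 16T(n/2) + O(n^0):

a = 16, b = 2, c = 0
log_b(a) = log_2(16) = 4.0000

Case 1: c = 0 < log_2(16) = 4.0000
T(n) = O(n^(log_2 16)) = O(n^4)

For T(n) = 16T(n/2) + O(n^0): log_2(16) = 4.0000. This is Case 1 of the Master Theorem (c < log_b(a), work dominated by leaves), giving O(n^4).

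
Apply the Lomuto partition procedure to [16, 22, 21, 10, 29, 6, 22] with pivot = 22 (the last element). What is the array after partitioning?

Lomuto partition with pivot = 22:

Initial array: [16, 22, 21, 10, 29, 6, 22]

arr[0]=16 <= 22: swap with position 0, array becomes [16, 22, 21, 10, 29, 6, 22]
arr[1]=22 <= 22: swap with position 1, array becomes [16, 22, 21, 10, 29, 6, 22]
arr[2]=21 <= 22: swap with position 2, array becomes [16, 22, 21, 10, 29, 6, 22]
arr[3]=10 <= 22: swap with position 3, array becomes [16, 22, 21, 10, 29, 6, 22]
arr[4]=29 > 22: no swap
arr[5]=6 <= 22: swap with position 4, array becomes [16, 22, 21, 10, 6, 29, 22]

Place pivot at position 5: [16, 22, 21, 10, 6, 22, 29]
Pivot position: 5

After partitioning with pivot 22, the array becomes [16, 22, 21, 10, 6, 22, 29]. The pivot is placed at index 5. All elements to the left of the pivot are <= 22, and all elements to the right are > 22.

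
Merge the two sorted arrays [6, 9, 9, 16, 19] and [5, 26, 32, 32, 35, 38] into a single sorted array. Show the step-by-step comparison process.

Merging process:

Compare 6 vs 5: take 5 from right. Merged: [5]
Compare 6 vs 26: take 6 from left. Merged: [5, 6]
Compare 9 vs 26: take 9 from left. Merged: [5, 6, 9]
Compare 9 vs 26: take 9 from left. Merged: [5, 6, 9, 9]
Compare 16 vs 26: take 16 from left. Merged: [5, 6, 9, 9, 16]
Compare 19 vs 26: take 19 from left. Merged: [5, 6, 9, 9, 16, 19]
Append remaining from right: [26, 32, 32, 35, 38]. Merged: [5, 6, 9, 9, 16, 19, 26, 32, 32, 35, 38]

Final merged array: [5, 6, 9, 9, 16, 19, 26, 32, 32, 35, 38]
Total comparisons: 6

The merged array is [5, 6, 9, 9, 16, 19, 26, 32, 32, 35, 38], requiring 6 comparisons. The merge step runs in O(n) time where n is the total number of elements.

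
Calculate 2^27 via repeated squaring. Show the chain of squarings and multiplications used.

Computing 2^27 by squaring (build up from 2^1; each line after the first costs one multiplication):

2^1 = 2
2^2 = (2^1)^2 = 2^2 = 4
2^3 = 2 * 2^2 = 2 * 4 = 8
2^6 = (2^3)^2 = 8^2 = 64
2^12 = (2^6)^2 = 64^2 = 4096
2^13 = 2 * 2^12 = 2 * 4096 = 8192
2^26 = (2^13)^2 = 8192^2 = 67108864
2^27 = 2 * 2^26 = 2 * 67108864 = 134217728

Result: 134217728
Multiplications needed: 7 (7 lines after 2^1)

2^27 = 134217728. Using exponentiation by squaring, this requires 7 multiplications. The key idea: if the exponent is even, square the half-power; if odd, multiply by the base once.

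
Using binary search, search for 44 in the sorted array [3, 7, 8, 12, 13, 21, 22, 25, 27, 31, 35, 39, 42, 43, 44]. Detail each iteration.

Binary search for 44 in [3, 7, 8, 12, 13, 21, 22, 25, 27, 31, 35, 39, 42, 43, 44]:

lo=0, hi=14, mid=7, arr[mid]=25 -> 25 < 44, search right half
lo=8, hi=14, mid=11, arr[mid]=39 -> 39 < 44, search right half
lo=12, hi=14, mid=13, arr[mid]=43 -> 43 < 44, search right half
lo=14, hi=14, mid=14, arr[mid]=44 -> Found target at index 14!

Binary search finds 44 at index 14 after 4 comparisons. The search repeatedly halves the search space by comparing with the middle element.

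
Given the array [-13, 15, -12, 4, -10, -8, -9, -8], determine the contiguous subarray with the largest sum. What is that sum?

Using Kadane's algorithm on [-13, 15, -12, 4, -10, -8, -9, -8]:

Scanning through the array:
Position 1 (value 15): max_ending_here = 15, max_so_far = 15
Position 2 (value -12): max_ending_here = 3, max_so_far = 15
Position 3 (value 4): max_ending_here = 7, max_so_far = 15
Position 4 (value -10): max_ending_here = -3, max_so_far = 15
Position 5 (value -8): max_ending_here = -8, max_so_far = 15
Position 6 (value -9): max_ending_here = -9, max_so_far = 15
Position 7 (value -8): max_ending_here = -8, max_so_far = 15

Maximum subarray: [15]
Maximum sum: 15

The maximum subarray is [15] with sum 15. This subarray runs from index 1 to index 1.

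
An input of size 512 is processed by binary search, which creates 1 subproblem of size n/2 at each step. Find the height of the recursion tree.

For divide and conquer with division factor 2:

Problem sizes at each level:
Level 0: 512
Level 1: 256
Level 2: 128
Level 3: 64
Level 4: 32
Level 5: 16
Level 6: 8
Level 7: 4
Level 8: 2
Level 9: 1

The root is level 0 and the size-1 base case is level 9 (the tree spans levels 0 through 9, i.e. 10 levels counting the root), so the depth is the number of divisions: log_2(512) = 9

The recursion tree depth is log_2(512) = 9. At each level, the problem size is divided by 2, so it takes 9 divisions to reduce to a base case of size 1. The algorithm makes 1 recursive call at each level.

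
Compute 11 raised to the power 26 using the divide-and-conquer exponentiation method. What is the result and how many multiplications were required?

Computing 11^26 by squaring (build up from 11^1; each line after the first costs one multiplication):

11^1 = 11
11^2 = (11^1)^2 = 11^2 = 121
11^3 = 11 * 11^2 = 11 * 121 = 1331
11^6 = (11^3)^2 = 1331^2 = 1771561
11^12 = (11^6)^2 = 1771561^2 = 3138428376721
11^13 = 11 * 11^12 = 11 * 3138428376721 = 34522712143931
11^26 = (11^13)^2 = 34522712143931^2 = 1191817653772720942460132761

Result: 1191817653772720942460132761
Multiplications needed: 6 (6 lines after 11^1)

11^26 = 1191817653772720942460132761. Using exponentiation by squaring, this requires 6 multiplications. The key idea: if the exponent is even, square the half-power; if odd, multiply by the base once.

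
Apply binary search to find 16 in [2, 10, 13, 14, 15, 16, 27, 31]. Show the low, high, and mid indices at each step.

Binary search for 16 in [2, 10, 13, 14, 15, 16, 27, 31]:

lo=0, hi=7, mid=3, arr[mid]=14 -> 14 < 16, search right half
lo=4, hi=7, mid=5, arr[mid]=16 -> Found target at index 5!

Binary search finds 16 at index 5 after 2 comparisons. The search repeatedly halves the search space by comparing with the middle element.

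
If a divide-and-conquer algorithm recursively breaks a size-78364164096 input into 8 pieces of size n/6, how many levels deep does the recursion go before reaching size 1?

For divide and conquer with division factor 6:

Problem sizes at each level:
Level 0: 78364164096
Level 1: 13060694016
Level 2: 2176782336
Level 3: 362797056
Level 4: 60466176
Level 5: 10077696
Level 6: 1679616
Level 7: 279936
Level 8: 46656
Level 9: 7776
Level 10: 1296
Level 11: 216
Level 12: 36
Level 13: 6
Level 14: 1

The root is level 0 and the size-1 base case is level 14 (the tree spans levels 0 through 14, i.e. 15 levels counting the root), so the depth is the number of divisions: log_6(78364164096) = 14

The recursion tree depth is log_6(78364164096) = 14. At each level, the problem size is divided by 6, so it takes 14 divisions to reduce to a base case of size 1. The algorithm makes 8 recursive calls at each level.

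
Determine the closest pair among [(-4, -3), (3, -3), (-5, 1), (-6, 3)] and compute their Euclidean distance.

Computing all pairwise distances among 4 points:

d((-4, -3), (3, -3)) = 7.0
d((-4, -3), (-5, 1)) = 4.1231
d((-4, -3), (-6, 3)) = 6.3246
d((3, -3), (-5, 1)) = 8.9443
d((3, -3), (-6, 3)) = 10.8167
d((-5, 1), (-6, 3)) = 2.2361 <-- minimum

Closest pair: (-5, 1) and (-6, 3) with distance 2.2361

The closest pair is (-5, 1) and (-6, 3) with Euclidean distance 2.2361. For 4 points, brute-force pairwise comparison is shown above. For large n, the divide-and-conquer algorithm (sort by x, recurse on halves, check the dividing strip) achieves O(n log n).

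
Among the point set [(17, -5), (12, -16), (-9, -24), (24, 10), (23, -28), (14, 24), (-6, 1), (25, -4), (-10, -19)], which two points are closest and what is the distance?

Computing all pairwise distances among 9 points:

d((17, -5), (12, -16)) = 12.083
d((17, -5), (-9, -24)) = 32.2025
d((17, -5), (24, 10)) = 16.5529
d((17, -5), (23, -28)) = 23.7697
d((17, -5), (14, 24)) = 29.1548
d((17, -5), (-6, 1)) = 23.7697
d((17, -5), (25, -4)) = 8.0623
d((17, -5), (-10, -19)) = 30.4138
d((12, -16), (-9, -24)) = 22.4722
d((12, -16), (24, 10)) = 28.6356
d((12, -16), (23, -28)) = 16.2788
d((12, -16), (14, 24)) = 40.05
d((12, -16), (-6, 1)) = 24.7588
d((12, -16), (25, -4)) = 17.6918
d((12, -16), (-10, -19)) = 22.2036
d((-9, -24), (24, 10)) = 47.3814
d((-9, -24), (23, -28)) = 32.249
d((-9, -24), (14, 24)) = 53.2259
d((-9, -24), (-6, 1)) = 25.1794
d((-9, -24), (25, -4)) = 39.4462
d((-9, -24), (-10, -19)) = 5.099 <-- minimum
d((24, 10), (23, -28)) = 38.0132
d((24, 10), (14, 24)) = 17.2047
d((24, 10), (-6, 1)) = 31.3209
d((24, 10), (25, -4)) = 14.0357
d((24, 10), (-10, -19)) = 44.6878
d((23, -28), (14, 24)) = 52.7731
d((23, -28), (-6, 1)) = 41.0122
d((23, -28), (25, -4)) = 24.0832
d((23, -28), (-10, -19)) = 34.2053
d((14, 24), (-6, 1)) = 30.4795
d((14, 24), (25, -4)) = 30.0832
d((14, 24), (-10, -19)) = 49.2443
d((-6, 1), (25, -4)) = 31.4006
d((-6, 1), (-10, -19)) = 20.3961
d((25, -4), (-10, -19)) = 38.0789

Closest pair: (-9, -24) and (-10, -19) with distance 5.099

The closest pair is (-9, -24) and (-10, -19) with Euclidean distance 5.099. For 9 points, brute-force pairwise comparison is shown above. For large n, the divide-and-conquer algorithm (sort by x, recurse on halves, check the dividing strip) achieves O(n log n).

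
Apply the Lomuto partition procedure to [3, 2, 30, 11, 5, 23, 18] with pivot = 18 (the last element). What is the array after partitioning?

Lomuto partition with pivot = 18:

Initial array: [3, 2, 30, 11, 5, 23, 18]

arr[0]=3 <= 18: swap with position 0, array becomes [3, 2, 30, 11, 5, 23, 18]
arr[1]=2 <= 18: swap with position 1, array becomes [3, 2, 30, 11, 5, 23, 18]
arr[2]=30 > 18: no swap
arr[3]=11 <= 18: swap with position 2, array becomes [3, 2, 11, 30, 5, 23, 18]
arr[4]=5 <= 18: swap with position 3, array becomes [3, 2, 11, 5, 30, 23, 18]
arr[5]=23 > 18: no swap

Place pivot at position 4: [3, 2, 11, 5, 18, 23, 30]
Pivot position: 4

After partitioning with pivot 18, the array becomes [3, 2, 11, 5, 18, 23, 30]. The pivot is placed at index 4. All elements to the left of the pivot are <= 18, and all elements to the right are > 18.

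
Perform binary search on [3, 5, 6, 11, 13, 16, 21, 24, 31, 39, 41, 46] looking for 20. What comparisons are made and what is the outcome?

Binary search for 20 in [3, 5, 6, 11, 13, 16, 21, 24, 31, 39, 41, 46]:

lo=0, hi=11, mid=5, arr[mid]=16 -> 16 < 20, search right half
lo=6, hi=11, mid=8, arr[mid]=31 -> 31 > 20, search left half
lo=6, hi=7, mid=6, arr[mid]=21 -> 21 > 20, search left half
lo=6 > hi=5, target 20 not found

Binary search determines that 20 is not in the array after 3 comparisons. The search space was exhausted without finding the target.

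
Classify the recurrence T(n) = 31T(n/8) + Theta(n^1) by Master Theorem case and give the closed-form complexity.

Master Theorem for T(n) = 31T(n/8) + O(n^1):

a = 31, b = 8, c = 1
log_b(a) = log_8(31) = 1.6514

Case 1: c = 1 < log_8(31) = 1.6514
T(n) = O(n^(log_8 31))

For T(n) = 31T(n/8) + O(n^1): log_8(31) = 1.6514. This is Case 1 of the Master Theorem (c < log_b(a), work dominated by leaves), giving O(n^(log_8 31)).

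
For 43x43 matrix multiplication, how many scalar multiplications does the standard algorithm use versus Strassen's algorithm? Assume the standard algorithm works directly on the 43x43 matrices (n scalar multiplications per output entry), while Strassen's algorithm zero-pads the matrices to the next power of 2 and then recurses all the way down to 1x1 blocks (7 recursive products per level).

Matrix multiplication for 43x43 matrices:

Strassen's algorithm requires power-of-2 dimensions. Pad 43x43 to 64x64 (next power of 2).

Standard algorithm: 43^3 = 79507 multiplications
Strassen's algorithm: 7^(log2(64)) = 7^6 = 117649 multiplications
Difference: 79507 - 117649 = -38142 (Strassen uses MORE here due to padding overhead — for small or just-over-power-of-2 n, padding can outweigh the per-level savings)

Standard: 79507 multiplications (43^3). Strassen: 117649 multiplications (7^6, after padding to 64x64). Strassen reduces 8 recursive multiplications to 7 at each level.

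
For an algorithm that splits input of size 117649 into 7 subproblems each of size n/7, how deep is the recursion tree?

For divide and conquer with division factor 7:

Problem sizes at each level:
Level 0: 117649
Level 1: 16807
Level 2: 2401
Level 3: 343
Level 4: 49
Level 5: 7
Level 6: 1

The root is level 0 and the size-1 base case is level 6 (the tree spans levels 0 through 6, i.e. 7 levels counting the root), so the depth is the number of divisions: log_7(117649) = 6

The recursion tree depth is log_7(117649) = 6. At each level, the problem size is divided by 7, so it takes 6 divisions to reduce to a base case of size 1. The algorithm makes 7 recursive calls at each level.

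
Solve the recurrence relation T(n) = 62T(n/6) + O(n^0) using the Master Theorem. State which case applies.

Master Theorem for T(n) = 62T(n/6) + O(n^0):

a = 62, b = 6, c = 0
log_b(a) = log_6(62) = 2.3034

Case 1: c = 0 < log_6(62) = 2.3034
T(n) = O(n^(log_6 62))

For T(n) = 62T(n/6) + O(n^0): log_6(62) = 2.3034. This is Case 1 of the Master Theorem (c < log_b(a), work dominated by leaves), giving O(n^(log_6 62)).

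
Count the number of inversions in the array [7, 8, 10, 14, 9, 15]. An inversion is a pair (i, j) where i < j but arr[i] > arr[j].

Finding inversions in [7, 8, 10, 14, 9, 15]:

(2, 4): arr[2]=10 > arr[4]=9
(3, 4): arr[3]=14 > arr[4]=9

Total inversions: 2

The array has 2 inversion(s): (2,4), (3,4). Each pair (i,j) satisfies i < j and arr[i] > arr[j].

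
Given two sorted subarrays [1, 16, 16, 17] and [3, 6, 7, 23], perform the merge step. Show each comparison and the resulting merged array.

Merging process:

Compare 1 vs 3: take 1 from left. Merged: [1]
Compare 16 vs 3: take 3 from right. Merged: [1, 3]
Compare 16 vs 6: take 6 from right. Merged: [1, 3, 6]
Compare 16 vs 7: take 7 from right. Merged: [1, 3, 6, 7]
Compare 16 vs 23: take 16 from left. Merged: [1, 3, 6, 7, 16]
Compare 16 vs 23: take 16 from left. Merged: [1, 3, 6, 7, 16, 16]
Compare 17 vs 23: take 17 from left. Merged: [1, 3, 6, 7, 16, 16, 17]
Append remaining from right: [23]. Merged: [1, 3, 6, 7, 16, 16, 17, 23]

Final merged array: [1, 3, 6, 7, 16, 16, 17, 23]
Total comparisons: 7

The merged array is [1, 3, 6, 7, 16, 16, 17, 23], requiring 7 comparisons. The merge step runs in O(n) time where n is the total number of elements.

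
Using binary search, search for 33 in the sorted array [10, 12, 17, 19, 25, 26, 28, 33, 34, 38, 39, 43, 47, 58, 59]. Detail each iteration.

Binary search for 33 in [10, 12, 17, 19, 25, 26, 28, 33, 34, 38, 39, 43, 47, 58, 59]:

lo=0, hi=14, mid=7, arr[mid]=33 -> Found target at index 7!

Binary search finds 33 at index 7 after 1 comparisons. The search repeatedly halves the search space by comparing with the middle element.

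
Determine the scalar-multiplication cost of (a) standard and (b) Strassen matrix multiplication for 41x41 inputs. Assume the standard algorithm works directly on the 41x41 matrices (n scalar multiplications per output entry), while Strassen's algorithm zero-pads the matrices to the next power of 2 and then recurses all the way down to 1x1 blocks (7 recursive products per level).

Matrix multiplication for 41x41 matrices:

Strassen's algorithm requires power-of-2 dimensions. Pad 41x41 to 64x64 (next power of 2).

Standard algorithm: 41^3 = 68921 multiplications
Strassen's algorithm: 7^(log2(64)) = 7^6 = 117649 multiplications
Difference: 68921 - 117649 = -48728 (Strassen uses MORE here due to padding overhead — for small or just-over-power-of-2 n, padding can outweigh the per-level savings)

Standard: 68921 multiplications (41^3). Strassen: 117649 multiplications (7^6, after padding to 64x64). Strassen reduces 8 recursive multiplications to 7 at each level.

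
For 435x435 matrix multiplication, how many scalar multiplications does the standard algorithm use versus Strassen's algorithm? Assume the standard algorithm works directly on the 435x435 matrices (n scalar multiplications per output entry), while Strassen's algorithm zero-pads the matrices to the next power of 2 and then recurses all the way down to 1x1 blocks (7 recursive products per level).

Matrix multiplication for 435x435 matrices:

Strassen's algorithm requires power-of-2 dimensions. Pad 435x435 to 512x512 (next power of 2).

Standard algorithm: 435^3 = 82312875 multiplications
Strassen's algorithm: 7^(log2(512)) = 7^9 = 40353607 multiplications
Savings: 82312875 - 40353607 = 41959268 multiplications

Standard: 82312875 multiplications (435^3). Strassen: 40353607 multiplications (7^9, after padding to 512x512). Strassen reduces 8 recursive multiplications to 7 at each level.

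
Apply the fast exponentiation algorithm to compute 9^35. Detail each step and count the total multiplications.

Computing 9^35 by squaring (build up from 9^1; each line after the first costs one multiplication):

9^1 = 9
9^2 = (9^1)^2 = 9^2 = 81
9^4 = (9^2)^2 = 81^2 = 6561
9^8 = (9^4)^2 = 6561^2 = 43046721
9^16 = (9^8)^2 = 43046721^2 = 1853020188851841
9^17 = 9 * 9^16 = 9 * 1853020188851841 = 16677181699666569
9^34 = (9^17)^2 = 16677181699666569^2 = 278128389443693511257285776231761
9^35 = 9 * 9^34 = 9 * 278128389443693511257285776231761 = 2503155504993241601315571986085849

Result: 2503155504993241601315571986085849
Multiplications needed: 7 (7 lines after 9^1)

9^35 = 2503155504993241601315571986085849. Using exponentiation by squaring, this requires 7 multiplications. The key idea: if the exponent is even, square the half-power; if odd, multiply by the base once.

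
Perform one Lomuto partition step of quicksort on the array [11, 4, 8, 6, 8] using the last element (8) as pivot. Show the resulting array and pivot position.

Lomuto partition with pivot = 8:

Initial array: [11, 4, 8, 6, 8]

arr[0]=11 > 8: no swap
arr[1]=4 <= 8: swap with position 0, array becomes [4, 11, 8, 6, 8]
arr[2]=8 <= 8: swap with position 1, array becomes [4, 8, 11, 6, 8]
arr[3]=6 <= 8: swap with position 2, array becomes [4, 8, 6, 11, 8]

Place pivot at position 3: [4, 8, 6, 8, 11]
Pivot position: 3

After partitioning with pivot 8, the array becomes [4, 8, 6, 8, 11]. The pivot is placed at index 3. All elements to the left of the pivot are <= 8, and all elements to the right are > 8.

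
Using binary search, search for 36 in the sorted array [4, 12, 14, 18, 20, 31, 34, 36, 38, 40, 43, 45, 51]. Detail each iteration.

Binary search for 36 in [4, 12, 14, 18, 20, 31, 34, 36, 38, 40, 43, 45, 51]:

lo=0, hi=12, mid=6, arr[mid]=34 -> 34 < 36, search right half
lo=7, hi=12, mid=9, arr[mid]=40 -> 40 > 36, search left half
lo=7, hi=8, mid=7, arr[mid]=36 -> Found target at index 7!

Binary search finds 36 at index 7 after 3 comparisons. The search repeatedly halves the search space by comparing with the middle element.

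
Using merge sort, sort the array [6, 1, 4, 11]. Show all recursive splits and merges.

Merge sort trace:

Split: [6, 1, 4, 11] -> [6, 1] and [4, 11]
  Split: [6, 1] -> [6] and [1]
  Merge: [6] + [1] -> [1, 6]
  Split: [4, 11] -> [4] and [11]
  Merge: [4] + [11] -> [4, 11]
Merge: [1, 6] + [4, 11] -> [1, 4, 6, 11]

Final sorted array: [1, 4, 6, 11]

The merge sort proceeds by recursively splitting the array and merging sorted halves.
After all merges, the sorted array is [1, 4, 6, 11].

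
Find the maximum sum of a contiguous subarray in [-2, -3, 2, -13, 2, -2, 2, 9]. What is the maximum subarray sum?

Using Kadane's algorithm on [-2, -3, 2, -13, 2, -2, 2, 9]:

Scanning through the array:
Position 1 (value -3): max_ending_here = -3, max_so_far = -2
Position 2 (value 2): max_ending_here = 2, max_so_far = 2
Position 3 (value -13): max_ending_here = -11, max_so_far = 2
Position 4 (value 2): max_ending_here = 2, max_so_far = 2
Position 5 (value -2): max_ending_here = 0, max_so_far = 2
Position 6 (value 2): max_ending_here = 2, max_so_far = 2
Position 7 (value 9): max_ending_here = 11, max_so_far = 11

Maximum subarray: [2, -2, 2, 9]
Maximum sum: 11

The maximum subarray is [2, -2, 2, 9] with sum 11. This subarray runs from index 4 to index 7.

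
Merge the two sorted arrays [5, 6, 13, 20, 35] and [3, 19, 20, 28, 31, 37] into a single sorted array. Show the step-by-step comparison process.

Merging process:

Compare 5 vs 3: take 3 from right. Merged: [3]
Compare 5 vs 19: take 5 from left. Merged: [3, 5]
Compare 6 vs 19: take 6 from left. Merged: [3, 5, 6]
Compare 13 vs 19: take 13 from left. Merged: [3, 5, 6, 13]
Compare 20 vs 19: take 19 from right. Merged: [3, 5, 6, 13, 19]
Compare 20 vs 20: take 20 from left. Merged: [3, 5, 6, 13, 19, 20]
Compare 35 vs 20: take 20 from right. Merged: [3, 5, 6, 13, 19, 20, 20]
Compare 35 vs 28: take 28 from right. Merged: [3, 5, 6, 13, 19, 20, 20, 28]
Compare 35 vs 31: take 31 from right. Merged: [3, 5, 6, 13, 19, 20, 20, 28, 31]
Compare 35 vs 37: take 35 from left. Merged: [3, 5, 6, 13, 19, 20, 20, 28, 31, 35]
Append remaining from right: [37]. Merged: [3, 5, 6, 13, 19, 20, 20, 28, 31, 35, 37]

Final merged array: [3, 5, 6, 13, 19, 20, 20, 28, 31, 35, 37]
Total comparisons: 10

The merged array is [3, 5, 6, 13, 19, 20, 20, 28, 31, 35, 37], requiring 10 comparisons. The merge step runs in O(n) time where n is the total number of elements.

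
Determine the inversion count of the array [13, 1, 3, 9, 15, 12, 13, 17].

Finding inversions in [13, 1, 3, 9, 15, 12, 13, 17]:

(0, 1): arr[0]=13 > arr[1]=1
(0, 2): arr[0]=13 > arr[2]=3
(0, 3): arr[0]=13 > arr[3]=9
(0, 5): arr[0]=13 > arr[5]=12
(4, 5): arr[4]=15 > arr[5]=12
(4, 6): arr[4]=15 > arr[6]=13

Total inversions: 6

The array has 6 inversion(s): (0,1), (0,2), (0,3), (0,5), (4,5), (4,6). Each pair (i,j) satisfies i < j and arr[i] > arr[j].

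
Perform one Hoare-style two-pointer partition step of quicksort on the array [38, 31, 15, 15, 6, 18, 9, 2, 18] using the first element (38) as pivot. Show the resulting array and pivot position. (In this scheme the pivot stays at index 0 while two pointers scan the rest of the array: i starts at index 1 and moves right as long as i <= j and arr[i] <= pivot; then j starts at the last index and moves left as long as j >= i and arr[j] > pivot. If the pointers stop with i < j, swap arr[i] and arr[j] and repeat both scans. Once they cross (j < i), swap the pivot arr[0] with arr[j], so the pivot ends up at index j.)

Hoare-style two-pointer partition with pivot = 38:

Initial array: [38, 31, 15, 15, 6, 18, 9, 2, 18]

Pointers start at i = 1, j = 8.
i ends at 9, j ends at 8: the pointers have crossed (j < i), so scanning stops.

Swap pivot arr[0] with arr[8] to place pivot at position 8: [18, 31, 15, 15, 6, 18, 9, 2, 38]
Pivot position: 8

After partitioning with pivot 38, the array becomes [18, 31, 15, 15, 6, 18, 9, 2, 38]. The pivot is placed at index 8. All elements to the left of the pivot are <= 38, and all elements to the right are > 38.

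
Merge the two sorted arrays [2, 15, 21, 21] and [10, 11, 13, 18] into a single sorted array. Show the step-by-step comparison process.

Merging process:

Compare 2 vs 10: take 2 from left. Merged: [2]
Compare 15 vs 10: take 10 from right. Merged: [2, 10]
Compare 15 vs 11: take 11 from right. Merged: [2, 10, 11]
Compare 15 vs 13: take 13 from right. Merged: [2, 10, 11, 13]
Compare 15 vs 18: take 15 from left. Merged: [2, 10, 11, 13, 15]
Compare 21 vs 18: take 18 from right. Merged: [2, 10, 11, 13, 15, 18]
Append remaining from left: [21, 21]. Merged: [2, 10, 11, 13, 15, 18, 21, 21]

Final merged array: [2, 10, 11, 13, 15, 18, 21, 21]
Total comparisons: 6

The merged array is [2, 10, 11, 13, 15, 18, 21, 21], requiring 6 comparisons. The merge step runs in O(n) time where n is the total number of elements.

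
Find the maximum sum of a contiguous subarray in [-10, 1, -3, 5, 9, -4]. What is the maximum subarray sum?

Using Kadane's algorithm on [-10, 1, -3, 5, 9, -4]:

Scanning through the array:
Position 1 (value 1): max_ending_here = 1, max_so_far = 1
Position 2 (value -3): max_ending_here = -2, max_so_far = 1
Position 3 (value 5): max_ending_here = 5, max_so_far = 5
Position 4 (value 9): max_ending_here = 14, max_so_far = 14
Position 5 (value -4): max_ending_here = 10, max_so_far = 14

Maximum subarray: [5, 9]
Maximum sum: 14

The maximum subarray is [5, 9] with sum 14. This subarray runs from index 3 to index 4.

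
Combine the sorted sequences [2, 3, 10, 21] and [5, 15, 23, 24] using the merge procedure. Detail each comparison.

Merging process:

Compare 2 vs 5: take 2 from left. Merged: [2]
Compare 3 vs 5: take 3 from left. Merged: [2, 3]
Compare 10 vs 5: take 5 from right. Merged: [2, 3, 5]
Compare 10 vs 15: take 10 from left. Merged: [2, 3, 5, 10]
Compare 21 vs 15: take 15 from right. Merged: [2, 3, 5, 10, 15]
Compare 21 vs 23: take 21 from left. Merged: [2, 3, 5, 10, 15, 21]
Append remaining from right: [23, 24]. Merged: [2, 3, 5, 10, 15, 21, 23, 24]

Final merged array: [2, 3, 5, 10, 15, 21, 23, 24]
Total comparisons: 6

The merged array is [2, 3, 5, 10, 15, 21, 23, 24], requiring 6 comparisons. The merge step runs in O(n) time where n is the total number of elements.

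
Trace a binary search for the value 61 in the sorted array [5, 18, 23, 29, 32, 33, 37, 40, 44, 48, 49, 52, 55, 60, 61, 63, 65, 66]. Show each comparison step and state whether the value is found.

Binary search for 61 in [5, 18, 23, 29, 32, 33, 37, 40, 44, 48, 49, 52, 55, 60, 61, 63, 65, 66]:

lo=0, hi=17, mid=8, arr[mid]=44 -> 44 < 61, search right half
lo=9, hi=17, mid=13, arr[mid]=60 -> 60 < 61, search right half
lo=14, hi=17, mid=15, arr[mid]=63 -> 63 > 61, search left half
lo=14, hi=14, mid=14, arr[mid]=61 -> Found target at index 14!

Binary search finds 61 at index 14 after 4 comparisons. The search repeatedly halves the search space by comparing with the middle element.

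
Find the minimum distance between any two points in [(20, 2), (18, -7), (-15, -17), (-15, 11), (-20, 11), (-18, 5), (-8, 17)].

Computing all pairwise distances among 7 points:

d((20, 2), (18, -7)) = 9.2195
d((20, 2), (-15, -17)) = 39.8246
d((20, 2), (-15, 11)) = 36.1386
d((20, 2), (-20, 11)) = 41.0
d((20, 2), (-18, 5)) = 38.1182
d((20, 2), (-8, 17)) = 31.7648
d((18, -7), (-15, -17)) = 34.4819
d((18, -7), (-15, 11)) = 37.5899
d((18, -7), (-20, 11)) = 42.0476
d((18, -7), (-18, 5)) = 37.9473
d((18, -7), (-8, 17)) = 35.3836
d((-15, -17), (-15, 11)) = 28.0
d((-15, -17), (-20, 11)) = 28.4429
d((-15, -17), (-18, 5)) = 22.2036
d((-15, -17), (-8, 17)) = 34.7131
d((-15, 11), (-20, 11)) = 5.0 <-- minimum
d((-15, 11), (-18, 5)) = 6.7082
d((-15, 11), (-8, 17)) = 9.2195
d((-20, 11), (-18, 5)) = 6.3246
d((-20, 11), (-8, 17)) = 13.4164
d((-18, 5), (-8, 17)) = 15.6205

Closest pair: (-15, 11) and (-20, 11) with distance 5.0

The closest pair is (-15, 11) and (-20, 11) with Euclidean distance 5.0. For 7 points, brute-force pairwise comparison is shown above. For large n, the divide-and-conquer algorithm (sort by x, recurse on halves, check the dividing strip) achieves O(n log n).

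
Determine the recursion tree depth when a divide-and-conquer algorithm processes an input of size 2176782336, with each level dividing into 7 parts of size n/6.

For divide and conquer with division factor 6:

Problem sizes at each level:
Level 0: 2176782336
Level 1: 362797056
Level 2: 60466176
Level 3: 10077696
Level 4: 1679616
Level 5: 279936
Level 6: 46656
Level 7: 7776
Level 8: 1296
Level 9: 216
Level 10: 36
Level 11: 6
Level 12: 1

The root is level 0 and the size-1 base case is level 12 (the tree spans levels 0 through 12, i.e. 13 levels counting the root), so the depth is the number of divisions: log_6(2176782336) = 12

The recursion tree depth is log_6(2176782336) = 12. At each level, the problem size is divided by 6, so it takes 12 divisions to reduce to a base case of size 1. The algorithm makes 7 recursive calls at each level.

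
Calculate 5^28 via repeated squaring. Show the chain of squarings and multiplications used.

Computing 5^28 by squaring (build up from 5^1; each line after the first costs one multiplication):

5^1 = 5
5^2 = (5^1)^2 = 5^2 = 25
5^3 = 5 * 5^2 = 5 * 25 = 125
5^6 = (5^3)^2 = 125^2 = 15625
5^7 = 5 * 5^6 = 5 * 15625 = 78125
5^14 = (5^7)^2 = 78125^2 = 6103515625
5^28 = (5^14)^2 = 6103515625^2 = 37252902984619140625

Result: 37252902984619140625
Multiplications needed: 6 (6 lines after 5^1)

5^28 = 37252902984619140625. Using exponentiation by squaring, this requires 6 multiplications. The key idea: if the exponent is even, square the half-power; if odd, multiply by the base once.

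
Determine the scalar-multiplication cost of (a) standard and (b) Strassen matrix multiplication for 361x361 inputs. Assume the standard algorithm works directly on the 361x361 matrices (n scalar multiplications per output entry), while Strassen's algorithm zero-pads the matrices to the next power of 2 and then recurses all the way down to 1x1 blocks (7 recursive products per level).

Matrix multiplication for 361x361 matrices:

Strassen's algorithm requires power-of-2 dimensions. Pad 361x361 to 512x512 (next power of 2).

Standard algorithm: 361^3 = 47045881 multiplications
Strassen's algorithm: 7^(log2(512)) = 7^9 = 40353607 multiplications
Savings: 47045881 - 40353607 = 6692274 multiplications

Standard: 47045881 multiplications (361^3). Strassen: 40353607 multiplications (7^9, after padding to 512x512). Strassen reduces 8 recursive multiplications to 7 at each level.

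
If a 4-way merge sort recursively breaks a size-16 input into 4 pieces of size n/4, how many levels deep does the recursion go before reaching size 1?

For divide and conquer with division factor 4:

Problem sizes at each level:
Level 0: 16
Level 1: 4
Level 2: 1

The root is level 0 and the size-1 base case is level 2 (the tree spans levels 0 through 2, i.e. 3 levels counting the root), so the depth is the number of divisions: log_4(16) = 2

The recursion tree depth is log_4(16) = 2. At each level, the problem size is divided by 4, so it takes 2 divisions to reduce to a base case of size 1. The algorithm makes 4 recursive calls at each level.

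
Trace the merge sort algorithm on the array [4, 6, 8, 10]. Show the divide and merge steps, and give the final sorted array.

Merge sort trace:

Split: [4, 6, 8, 10] -> [4, 6] and [8, 10]
  Split: [4, 6] -> [4] and [6]
  Merge: [4] + [6] -> [4, 6]
  Split: [8, 10] -> [8] and [10]
  Merge: [8] + [10] -> [8, 10]
Merge: [4, 6] + [8, 10] -> [4, 6, 8, 10]

Final sorted array: [4, 6, 8, 10]

The merge sort proceeds by recursively splitting the array and merging sorted halves.
After all merges, the sorted array is [4, 6, 8, 10].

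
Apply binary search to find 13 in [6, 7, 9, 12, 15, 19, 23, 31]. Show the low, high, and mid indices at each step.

Binary search for 13 in [6, 7, 9, 12, 15, 19, 23, 31]:

lo=0, hi=7, mid=3, arr[mid]=12 -> 12 < 13, search right half
lo=4, hi=7, mid=5, arr[mid]=19 -> 19 > 13, search left half
lo=4, hi=4, mid=4, arr[mid]=15 -> 15 > 13, search left half
lo=4 > hi=3, target 13 not found

Binary search determines that 13 is not in the array after 3 comparisons. The search space was exhausted without finding the target.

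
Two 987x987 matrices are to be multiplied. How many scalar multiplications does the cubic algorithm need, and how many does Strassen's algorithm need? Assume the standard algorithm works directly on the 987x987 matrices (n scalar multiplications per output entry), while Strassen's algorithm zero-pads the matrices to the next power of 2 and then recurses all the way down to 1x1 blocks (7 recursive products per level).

Matrix multiplication for 987x987 matrices:

Strassen's algorithm requires power-of-2 dimensions. Pad 987x987 to 1024x1024 (next power of 2).

Standard algorithm: 987^3 = 961504803 multiplications
Strassen's algorithm: 7^(log2(1024)) = 7^10 = 282475249 multiplications
Savings: 961504803 - 282475249 = 679029554 multiplications

Standard: 961504803 multiplications (987^3). Strassen: 282475249 multiplications (7^10, after padding to 1024x1024). Strassen reduces 8 recursive multiplications to 7 at each level.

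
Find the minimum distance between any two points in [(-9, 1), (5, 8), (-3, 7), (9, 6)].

Computing all pairwise distances among 4 points:

d((-9, 1), (5, 8)) = 15.6525
d((-9, 1), (-3, 7)) = 8.4853
d((-9, 1), (9, 6)) = 18.6815
d((5, 8), (-3, 7)) = 8.0623
d((5, 8), (9, 6)) = 4.4721 <-- minimum
d((-3, 7), (9, 6)) = 12.0416

Closest pair: (5, 8) and (9, 6) with distance 4.4721

The closest pair is (5, 8) and (9, 6) with Euclidean distance 4.4721. For 4 points, brute-force pairwise comparison is shown above. For large n, the divide-and-conquer algorithm (sort by x, recurse on halves, check the dividing strip) achieves O(n log n).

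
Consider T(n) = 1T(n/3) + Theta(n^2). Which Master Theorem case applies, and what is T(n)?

Master Theorem for T(n) = 1T(n/3) + O(n^2):

a = 1, b = 3, c = 2
log_b(a) = log_3(1) = 0.0000

Case 3: c = 2 > log_3(1) = 0.0000
T(n) = O(n^2) = O(n^2)

For T(n) = 1T(n/3) + O(n^2): log_3(1) = 0.0000. This is Case 3 of the Master Theorem (c > log_b(a), work dominated by root), giving O(n^2).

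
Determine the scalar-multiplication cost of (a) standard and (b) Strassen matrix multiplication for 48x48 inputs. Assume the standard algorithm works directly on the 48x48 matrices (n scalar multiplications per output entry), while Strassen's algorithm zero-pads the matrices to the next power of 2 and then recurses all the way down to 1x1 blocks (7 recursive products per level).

Matrix multiplication for 48x48 matrices:

Strassen's algorithm requires power-of-2 dimensions. Pad 48x48 to 64x64 (next power of 2).

Standard algorithm: 48^3 = 110592 multiplications
Strassen's algorithm: 7^(log2(64)) = 7^6 = 117649 multiplications
Difference: 110592 - 117649 = -7057 (Strassen uses MORE here due to padding overhead — for small or just-over-power-of-2 n, padding can outweigh the per-level savings)

Standard: 110592 multiplications (48^3). Strassen: 117649 multiplications (7^6, after padding to 64x64). Strassen reduces 8 recursive multiplications to 7 at each level.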